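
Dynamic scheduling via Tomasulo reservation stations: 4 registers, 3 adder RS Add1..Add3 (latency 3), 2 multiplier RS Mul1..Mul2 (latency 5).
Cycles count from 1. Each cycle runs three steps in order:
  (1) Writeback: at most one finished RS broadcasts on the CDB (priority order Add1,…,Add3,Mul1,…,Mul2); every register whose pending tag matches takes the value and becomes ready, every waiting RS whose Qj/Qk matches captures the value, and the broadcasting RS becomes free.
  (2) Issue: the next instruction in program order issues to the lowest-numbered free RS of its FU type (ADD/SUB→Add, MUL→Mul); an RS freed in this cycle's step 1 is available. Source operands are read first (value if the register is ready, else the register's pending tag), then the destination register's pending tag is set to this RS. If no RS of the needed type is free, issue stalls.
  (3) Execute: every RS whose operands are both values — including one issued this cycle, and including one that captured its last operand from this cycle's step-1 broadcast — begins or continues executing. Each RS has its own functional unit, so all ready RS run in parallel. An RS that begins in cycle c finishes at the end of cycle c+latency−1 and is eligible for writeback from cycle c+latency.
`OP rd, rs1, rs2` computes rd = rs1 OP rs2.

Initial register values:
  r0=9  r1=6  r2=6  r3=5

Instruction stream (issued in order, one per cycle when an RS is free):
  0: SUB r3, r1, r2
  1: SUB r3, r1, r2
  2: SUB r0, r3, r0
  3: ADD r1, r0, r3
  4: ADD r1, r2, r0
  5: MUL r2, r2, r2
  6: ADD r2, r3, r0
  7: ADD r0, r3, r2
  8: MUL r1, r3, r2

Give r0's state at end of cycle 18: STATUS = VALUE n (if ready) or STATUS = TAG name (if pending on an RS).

STATUS = VALUE -9

  c1: issue SUB r3<-Add1  regs: r0:9,r1:6,r2:6,r3:Add1
  c2: issue SUB r3<-Add2  regs: r0:9,r1:6,r2:6,r3:Add2
  c3: issue SUB r0<-Add3  regs: r0:Add3,r1:6,r2:6,r3:Add2
  c4: CDB Add1=0; issue ADD r1<-Add1  regs: r0:Add3,r1:Add1,r2:6,r3:Add2
  c5: CDB Add2=0; issue ADD r1<-Add2  regs: r0:Add3,r1:Add2,r2:6,r3:0
  c6: issue MUL r2<-Mul1  regs: r0:Add3,r1:Add2,r2:Mul1,r3:0
  c7: stall  regs: r0:Add3,r1:Add2,r2:Mul1,r3:0
  c8: CDB Add3=-9; issue ADD r2<-Add3  regs: r0:-9,r1:Add2,r2:Add3,r3:0
  c9: stall  regs: r0:-9,r1:Add2,r2:Add3,r3:0
  c10: stall  regs: r0:-9,r1:Add2,r2:Add3,r3:0
  c11: CDB Add1=-9; issue ADD r0<-Add1  regs: r0:Add1,r1:Add2,r2:Add3,r3:0
  c12: CDB Add2=-3; issue MUL r1<-Mul2  regs: r0:Add1,r1:Mul2,r2:Add3,r3:0
  c13: CDB Add3=-9  regs: r0:Add1,r1:Mul2,r2:-9,r3:0
  c14: CDB Mul1=36  regs: r0:Add1,r1:Mul2,r2:-9,r3:0
  c15: -  regs: r0:Add1,r1:Mul2,r2:-9,r3:0
  c16: CDB Add1=-9  regs: r0:-9,r1:Mul2,r2:-9,r3:0
  c17: -  regs: r0:-9,r1:Mul2,r2:-9,r3:0
  c18: CDB Mul2=0  regs: r0:-9,r1:0,r2:-9,r3:0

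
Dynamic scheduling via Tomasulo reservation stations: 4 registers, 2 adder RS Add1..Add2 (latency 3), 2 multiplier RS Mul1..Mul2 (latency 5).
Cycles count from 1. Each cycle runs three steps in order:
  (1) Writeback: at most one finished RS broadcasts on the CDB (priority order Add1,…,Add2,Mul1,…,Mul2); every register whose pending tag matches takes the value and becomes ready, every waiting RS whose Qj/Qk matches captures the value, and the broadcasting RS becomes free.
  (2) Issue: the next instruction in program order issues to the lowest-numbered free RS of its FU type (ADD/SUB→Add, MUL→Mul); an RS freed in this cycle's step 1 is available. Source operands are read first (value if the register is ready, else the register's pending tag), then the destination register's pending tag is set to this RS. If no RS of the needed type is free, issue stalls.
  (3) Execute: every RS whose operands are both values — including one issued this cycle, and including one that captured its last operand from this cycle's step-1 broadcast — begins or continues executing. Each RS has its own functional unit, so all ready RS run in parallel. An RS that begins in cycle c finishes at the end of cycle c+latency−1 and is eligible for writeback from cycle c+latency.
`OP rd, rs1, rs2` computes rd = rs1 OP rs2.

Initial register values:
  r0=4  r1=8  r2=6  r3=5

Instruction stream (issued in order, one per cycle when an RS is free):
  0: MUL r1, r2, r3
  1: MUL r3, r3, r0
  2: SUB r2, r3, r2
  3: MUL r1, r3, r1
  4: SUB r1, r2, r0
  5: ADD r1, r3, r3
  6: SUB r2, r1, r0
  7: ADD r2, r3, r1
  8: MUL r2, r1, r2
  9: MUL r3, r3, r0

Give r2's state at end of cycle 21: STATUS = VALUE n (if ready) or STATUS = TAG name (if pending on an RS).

c1: issue MUL r1<-Mul1 | r0:4,r1:Mul1,r2:6,r3:5
c2: issue MUL r3<-Mul2 | r0:4,r1:Mul1,r2:6,r3:Mul2
c3: issue SUB r2<-Add1 | r0:4,r1:Mul1,r2:Add1,r3:Mul2
c4: stall | r0:4,r1:Mul1,r2:Add1,r3:Mul2
c5: stall | r0:4,r1:Mul1,r2:Add1,r3:Mul2
c6: CDB Mul1=30; issue MUL r1<-Mul1 | r0:4,r1:Mul1,r2:Add1,r3:Mul2
c7: CDB Mul2=20; issue SUB r1<-Add2 | r0:4,r1:Add2,r2:Add1,r3:20
c8: stall | r0:4,r1:Add2,r2:Add1,r3:20
c9: stall | r0:4,r1:Add2,r2:Add1,r3:20
c10: CDB Add1=14; issue ADD r1<-Add1 | r0:4,r1:Add1,r2:14,r3:20
c11: stall | r0:4,r1:Add1,r2:14,r3:20
c12: CDB Mul1=600; stall | r0:4,r1:Add1,r2:14,r3:20
c13: CDB Add1=40; issue SUB r2<-Add1 | r0:4,r1:40,r2:Add1,r3:20
c14: CDB Add2=10; issue ADD r2<-Add2 | r0:4,r1:40,r2:Add2,r3:20
c15: issue MUL r2<-Mul1 | r0:4,r1:40,r2:Mul1,r3:20
c16: CDB Add1=36; issue MUL r3<-Mul2 | r0:4,r1:40,r2:Mul1,r3:Mul2
c17: CDB Add2=60 | r0:4,r1:40,r2:Mul1,r3:Mul2
c18: - | r0:4,r1:40,r2:Mul1,r3:Mul2
c19: - | r0:4,r1:40,r2:Mul1,r3:Mul2
c20: - | r0:4,r1:40,r2:Mul1,r3:Mul2
c21: CDB Mul2=80 | r0:4,r1:40,r2:Mul1,r3:80

STATUS = TAG Mul1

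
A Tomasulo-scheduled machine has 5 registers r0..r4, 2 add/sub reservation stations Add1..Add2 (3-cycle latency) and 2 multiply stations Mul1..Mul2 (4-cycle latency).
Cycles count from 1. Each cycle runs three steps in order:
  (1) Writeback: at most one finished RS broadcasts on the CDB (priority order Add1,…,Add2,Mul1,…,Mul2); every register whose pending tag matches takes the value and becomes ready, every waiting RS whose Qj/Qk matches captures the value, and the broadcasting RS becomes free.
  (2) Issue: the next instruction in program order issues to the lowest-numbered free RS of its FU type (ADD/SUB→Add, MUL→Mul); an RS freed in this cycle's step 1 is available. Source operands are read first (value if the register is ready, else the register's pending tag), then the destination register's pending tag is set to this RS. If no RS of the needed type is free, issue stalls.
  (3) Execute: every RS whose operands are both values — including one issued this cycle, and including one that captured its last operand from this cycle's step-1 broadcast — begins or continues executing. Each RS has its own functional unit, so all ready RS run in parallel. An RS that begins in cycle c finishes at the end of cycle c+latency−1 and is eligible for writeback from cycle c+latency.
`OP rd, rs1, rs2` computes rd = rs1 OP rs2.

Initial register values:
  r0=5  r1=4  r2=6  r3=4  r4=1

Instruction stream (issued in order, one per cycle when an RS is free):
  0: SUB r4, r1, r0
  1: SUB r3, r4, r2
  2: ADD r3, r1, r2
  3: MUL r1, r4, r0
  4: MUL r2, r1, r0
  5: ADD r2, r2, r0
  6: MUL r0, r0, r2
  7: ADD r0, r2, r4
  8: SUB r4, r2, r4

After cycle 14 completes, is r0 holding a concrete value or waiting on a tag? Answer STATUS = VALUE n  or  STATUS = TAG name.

c1: issue SUB r4<-Add1 | r0:5,r1:4,r2:6,r3:4,r4:Add1
c2: issue SUB r3<-Add2 | r0:5,r1:4,r2:6,r3:Add2,r4:Add1
c3: stall | r0:5,r1:4,r2:6,r3:Add2,r4:Add1
c4: CDB Add1=-1; issue ADD r3<-Add1 | r0:5,r1:4,r2:6,r3:Add1,r4:-1
c5: issue MUL r1<-Mul1 | r0:5,r1:Mul1,r2:6,r3:Add1,r4:-1
c6: issue MUL r2<-Mul2 | r0:5,r1:Mul1,r2:Mul2,r3:Add1,r4:-1
c7: CDB Add1=10; issue ADD r2<-Add1 | r0:5,r1:Mul1,r2:Add1,r3:10,r4:-1
c8: CDB Add2=-7; stall | r0:5,r1:Mul1,r2:Add1,r3:10,r4:-1
c9: CDB Mul1=-5; issue MUL r0<-Mul1 | r0:Mul1,r1:-5,r2:Add1,r3:10,r4:-1
c10: issue ADD r0<-Add2 | r0:Add2,r1:-5,r2:Add1,r3:10,r4:-1
c11: stall | r0:Add2,r1:-5,r2:Add1,r3:10,r4:-1
c12: stall | r0:Add2,r1:-5,r2:Add1,r3:10,r4:-1
c13: CDB Mul2=-25; stall | r0:Add2,r1:-5,r2:Add1,r3:10,r4:-1
c14: stall | r0:Add2,r1:-5,r2:Add1,r3:10,r4:-1

STATUS = TAG Add2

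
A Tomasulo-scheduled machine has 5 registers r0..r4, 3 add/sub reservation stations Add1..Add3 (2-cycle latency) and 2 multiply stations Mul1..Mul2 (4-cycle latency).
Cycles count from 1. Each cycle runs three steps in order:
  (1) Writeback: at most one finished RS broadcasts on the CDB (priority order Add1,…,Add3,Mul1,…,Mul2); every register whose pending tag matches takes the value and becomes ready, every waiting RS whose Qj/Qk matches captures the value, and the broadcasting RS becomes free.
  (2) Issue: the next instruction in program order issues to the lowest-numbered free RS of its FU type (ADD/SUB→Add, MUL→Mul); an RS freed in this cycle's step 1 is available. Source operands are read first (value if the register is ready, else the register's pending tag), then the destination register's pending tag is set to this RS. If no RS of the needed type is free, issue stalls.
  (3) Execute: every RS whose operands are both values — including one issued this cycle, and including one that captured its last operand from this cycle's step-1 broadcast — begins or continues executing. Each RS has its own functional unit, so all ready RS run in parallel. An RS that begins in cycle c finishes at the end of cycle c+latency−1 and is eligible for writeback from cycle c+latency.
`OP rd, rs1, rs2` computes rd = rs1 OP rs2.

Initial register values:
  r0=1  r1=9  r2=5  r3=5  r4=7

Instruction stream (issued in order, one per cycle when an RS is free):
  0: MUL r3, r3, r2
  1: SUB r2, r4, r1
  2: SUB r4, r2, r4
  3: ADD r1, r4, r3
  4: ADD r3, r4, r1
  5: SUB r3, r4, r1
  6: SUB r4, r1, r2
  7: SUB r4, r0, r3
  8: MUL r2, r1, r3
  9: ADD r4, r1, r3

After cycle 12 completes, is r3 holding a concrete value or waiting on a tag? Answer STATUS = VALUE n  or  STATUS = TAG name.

STATUS = VALUE -25

cycle 1: issue MUL r3<-Mul1 // r0:1,r1:9,r2:5,r3:Mul1,r4:7
cycle 2: issue SUB r2<-Add1 // r0:1,r1:9,r2:Add1,r3:Mul1,r4:7
cycle 3: issue SUB r4<-Add2 // r0:1,r1:9,r2:Add1,r3:Mul1,r4:Add2
cycle 4: CDB Add1=-2; issue ADD r1<-Add1 // r0:1,r1:Add1,r2:-2,r3:Mul1,r4:Add2
cycle 5: CDB Mul1=25; issue ADD r3<-Add3 // r0:1,r1:Add1,r2:-2,r3:Add3,r4:Add2
cycle 6: CDB Add2=-9; issue SUB r3<-Add2 // r0:1,r1:Add1,r2:-2,r3:Add2,r4:-9
cycle 7: stall // r0:1,r1:Add1,r2:-2,r3:Add2,r4:-9
cycle 8: CDB Add1=16; issue SUB r4<-Add1 // r0:1,r1:16,r2:-2,r3:Add2,r4:Add1
cycle 9: stall // r0:1,r1:16,r2:-2,r3:Add2,r4:Add1
cycle 10: CDB Add1=18; issue SUB r4<-Add1 // r0:1,r1:16,r2:-2,r3:Add2,r4:Add1
cycle 11: CDB Add2=-25; issue MUL r2<-Mul1 // r0:1,r1:16,r2:Mul1,r3:-25,r4:Add1
cycle 12: CDB Add3=7; issue ADD r4<-Add2 // r0:1,r1:16,r2:Mul1,r3:-25,r4:Add2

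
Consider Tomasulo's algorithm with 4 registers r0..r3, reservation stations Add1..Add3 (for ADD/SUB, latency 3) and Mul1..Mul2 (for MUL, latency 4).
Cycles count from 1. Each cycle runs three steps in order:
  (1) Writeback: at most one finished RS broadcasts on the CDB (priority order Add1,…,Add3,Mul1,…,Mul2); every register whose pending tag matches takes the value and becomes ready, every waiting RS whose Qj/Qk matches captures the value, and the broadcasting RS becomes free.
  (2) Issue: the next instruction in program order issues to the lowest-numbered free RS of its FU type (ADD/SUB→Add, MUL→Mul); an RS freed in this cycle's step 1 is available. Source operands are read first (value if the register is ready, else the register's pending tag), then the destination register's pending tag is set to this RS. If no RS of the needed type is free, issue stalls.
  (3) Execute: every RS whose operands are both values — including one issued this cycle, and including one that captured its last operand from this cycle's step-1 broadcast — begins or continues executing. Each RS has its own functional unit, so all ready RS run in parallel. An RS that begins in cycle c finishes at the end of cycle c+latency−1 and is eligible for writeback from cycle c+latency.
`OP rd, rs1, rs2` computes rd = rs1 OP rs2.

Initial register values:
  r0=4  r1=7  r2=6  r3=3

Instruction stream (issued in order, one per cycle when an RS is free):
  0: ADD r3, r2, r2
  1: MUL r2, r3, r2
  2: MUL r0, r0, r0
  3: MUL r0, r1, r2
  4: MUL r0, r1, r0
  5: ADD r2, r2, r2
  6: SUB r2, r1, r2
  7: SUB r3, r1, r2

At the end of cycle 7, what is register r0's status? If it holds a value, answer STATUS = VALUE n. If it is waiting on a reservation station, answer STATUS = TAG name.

STATUS = TAG Mul2

cycle 1: issue ADD r3<-Add1 // r0:4,r1:7,r2:6,r3:Add1
cycle 2: issue MUL r2<-Mul1 // r0:4,r1:7,r2:Mul1,r3:Add1
cycle 3: issue MUL r0<-Mul2 // r0:Mul2,r1:7,r2:Mul1,r3:Add1
cycle 4: CDB Add1=12; stall // r0:Mul2,r1:7,r2:Mul1,r3:12
cycle 5: stall // r0:Mul2,r1:7,r2:Mul1,r3:12
cycle 6: stall // r0:Mul2,r1:7,r2:Mul1,r3:12
cycle 7: CDB Mul2=16; issue MUL r0<-Mul2 // r0:Mul2,r1:7,r2:Mul1,r3:12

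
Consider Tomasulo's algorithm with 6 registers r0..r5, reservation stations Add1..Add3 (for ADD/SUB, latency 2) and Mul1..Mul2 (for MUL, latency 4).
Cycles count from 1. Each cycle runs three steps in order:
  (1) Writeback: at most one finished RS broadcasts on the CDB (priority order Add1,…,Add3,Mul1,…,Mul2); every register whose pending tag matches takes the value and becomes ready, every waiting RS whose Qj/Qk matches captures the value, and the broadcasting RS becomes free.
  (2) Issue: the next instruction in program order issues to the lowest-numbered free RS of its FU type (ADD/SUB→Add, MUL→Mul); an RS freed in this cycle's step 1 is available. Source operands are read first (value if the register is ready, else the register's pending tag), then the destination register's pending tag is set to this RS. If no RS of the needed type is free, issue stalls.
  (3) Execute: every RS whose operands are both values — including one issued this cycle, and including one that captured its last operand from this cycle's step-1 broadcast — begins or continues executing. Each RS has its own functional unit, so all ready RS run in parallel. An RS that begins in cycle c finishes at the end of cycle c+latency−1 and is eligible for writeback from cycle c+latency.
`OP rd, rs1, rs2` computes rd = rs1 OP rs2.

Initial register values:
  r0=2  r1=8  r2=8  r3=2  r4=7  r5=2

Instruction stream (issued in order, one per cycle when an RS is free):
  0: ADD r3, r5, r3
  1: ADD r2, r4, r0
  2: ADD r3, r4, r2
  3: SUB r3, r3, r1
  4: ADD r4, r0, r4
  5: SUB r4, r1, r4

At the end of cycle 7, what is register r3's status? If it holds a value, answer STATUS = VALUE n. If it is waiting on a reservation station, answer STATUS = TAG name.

STATUS = TAG Add2

cycle 1: issue ADD r3<-Add1 // r0:2,r1:8,r2:8,r3:Add1,r4:7,r5:2
cycle 2: issue ADD r2<-Add2 // r0:2,r1:8,r2:Add2,r3:Add1,r4:7,r5:2
cycle 3: CDB Add1=4; issue ADD r3<-Add1 // r0:2,r1:8,r2:Add2,r3:Add1,r4:7,r5:2
cycle 4: CDB Add2=9; issue SUB r3<-Add2 // r0:2,r1:8,r2:9,r3:Add2,r4:7,r5:2
cycle 5: issue ADD r4<-Add3 // r0:2,r1:8,r2:9,r3:Add2,r4:Add3,r5:2
cycle 6: CDB Add1=16; issue SUB r4<-Add1 // r0:2,r1:8,r2:9,r3:Add2,r4:Add1,r5:2
cycle 7: CDB Add3=9 // r0:2,r1:8,r2:9,r3:Add2,r4:Add1,r5:2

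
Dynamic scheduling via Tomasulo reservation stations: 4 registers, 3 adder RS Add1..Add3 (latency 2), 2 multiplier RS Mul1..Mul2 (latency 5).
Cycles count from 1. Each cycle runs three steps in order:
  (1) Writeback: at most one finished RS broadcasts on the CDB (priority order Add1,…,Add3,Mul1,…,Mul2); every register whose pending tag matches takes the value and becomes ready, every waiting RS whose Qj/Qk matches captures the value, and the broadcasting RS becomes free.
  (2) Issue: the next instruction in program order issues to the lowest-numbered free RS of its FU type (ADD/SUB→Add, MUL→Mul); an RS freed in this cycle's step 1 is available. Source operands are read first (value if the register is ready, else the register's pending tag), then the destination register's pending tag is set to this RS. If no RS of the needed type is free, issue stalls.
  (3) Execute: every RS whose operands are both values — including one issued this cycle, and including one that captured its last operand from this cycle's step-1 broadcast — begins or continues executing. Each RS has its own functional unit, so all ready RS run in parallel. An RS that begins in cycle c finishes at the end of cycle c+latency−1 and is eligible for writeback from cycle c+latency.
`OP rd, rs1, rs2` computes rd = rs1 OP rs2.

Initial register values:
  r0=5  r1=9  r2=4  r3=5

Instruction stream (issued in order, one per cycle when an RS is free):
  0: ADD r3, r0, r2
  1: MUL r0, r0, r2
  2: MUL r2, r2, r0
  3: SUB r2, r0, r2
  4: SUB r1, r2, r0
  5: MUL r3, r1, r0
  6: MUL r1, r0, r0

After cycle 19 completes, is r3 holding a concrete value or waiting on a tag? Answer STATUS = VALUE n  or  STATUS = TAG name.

STATUS = TAG Mul1

cycle 1: issue ADD r3<-Add1 // r0:5,r1:9,r2:4,r3:Add1
cycle 2: issue MUL r0<-Mul1 // r0:Mul1,r1:9,r2:4,r3:Add1
cycle 3: CDB Add1=9; issue MUL r2<-Mul2 // r0:Mul1,r1:9,r2:Mul2,r3:9
cycle 4: issue SUB r2<-Add1 // r0:Mul1,r1:9,r2:Add1,r3:9
cycle 5: issue SUB r1<-Add2 // r0:Mul1,r1:Add2,r2:Add1,r3:9
cycle 6: stall // r0:Mul1,r1:Add2,r2:Add1,r3:9
cycle 7: CDB Mul1=20; issue MUL r3<-Mul1 // r0:20,r1:Add2,r2:Add1,r3:Mul1
cycle 8: stall // r0:20,r1:Add2,r2:Add1,r3:Mul1
cycle 9: stall // r0:20,r1:Add2,r2:Add1,r3:Mul1
cycle 10: stall // r0:20,r1:Add2,r2:Add1,r3:Mul1
cycle 11: stall // r0:20,r1:Add2,r2:Add1,r3:Mul1
cycle 12: CDB Mul2=80; issue MUL r1<-Mul2 // r0:20,r1:Mul2,r2:Add1,r3:Mul1
cycle 13: - // r0:20,r1:Mul2,r2:Add1,r3:Mul1
cycle 14: CDB Add1=-60 // r0:20,r1:Mul2,r2:-60,r3:Mul1
cycle 15: - // r0:20,r1:Mul2,r2:-60,r3:Mul1
cycle 16: CDB Add2=-80 // r0:20,r1:Mul2,r2:-60,r3:Mul1
cycle 17: CDB Mul2=400 // r0:20,r1:400,r2:-60,r3:Mul1
cycle 18: - // r0:20,r1:400,r2:-60,r3:Mul1
cycle 19: - // r0:20,r1:400,r2:-60,r3:Mul1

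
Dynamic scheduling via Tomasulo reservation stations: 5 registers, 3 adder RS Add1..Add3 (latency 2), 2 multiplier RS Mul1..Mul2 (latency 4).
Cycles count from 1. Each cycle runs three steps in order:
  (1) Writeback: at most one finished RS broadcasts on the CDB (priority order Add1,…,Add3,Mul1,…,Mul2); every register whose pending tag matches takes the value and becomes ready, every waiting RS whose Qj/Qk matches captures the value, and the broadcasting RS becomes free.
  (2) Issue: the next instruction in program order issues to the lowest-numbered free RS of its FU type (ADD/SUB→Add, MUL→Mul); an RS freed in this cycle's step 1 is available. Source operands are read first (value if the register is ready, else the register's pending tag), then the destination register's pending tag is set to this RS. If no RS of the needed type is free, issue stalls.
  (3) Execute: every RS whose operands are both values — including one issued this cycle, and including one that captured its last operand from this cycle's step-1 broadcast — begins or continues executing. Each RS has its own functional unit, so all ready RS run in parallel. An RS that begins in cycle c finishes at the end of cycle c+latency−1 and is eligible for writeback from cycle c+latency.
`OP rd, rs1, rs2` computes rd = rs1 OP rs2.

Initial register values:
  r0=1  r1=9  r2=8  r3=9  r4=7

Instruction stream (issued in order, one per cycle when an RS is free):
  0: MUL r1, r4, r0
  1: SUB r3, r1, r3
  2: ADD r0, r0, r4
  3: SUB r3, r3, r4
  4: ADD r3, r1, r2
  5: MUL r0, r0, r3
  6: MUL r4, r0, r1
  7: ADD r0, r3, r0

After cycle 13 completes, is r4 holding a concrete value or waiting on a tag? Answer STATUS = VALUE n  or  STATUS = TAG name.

STATUS = TAG Mul2

  c1: issue MUL r1<-Mul1  regs: r0:1,r1:Mul1,r2:8,r3:9,r4:7
  c2: issue SUB r3<-Add1  regs: r0:1,r1:Mul1,r2:8,r3:Add1,r4:7
  c3: issue ADD r0<-Add2  regs: r0:Add2,r1:Mul1,r2:8,r3:Add1,r4:7
  c4: issue SUB r3<-Add3  regs: r0:Add2,r1:Mul1,r2:8,r3:Add3,r4:7
  c5: CDB Add2=8; issue ADD r3<-Add2  regs: r0:8,r1:Mul1,r2:8,r3:Add2,r4:7
  c6: CDB Mul1=7; issue MUL r0<-Mul1  regs: r0:Mul1,r1:7,r2:8,r3:Add2,r4:7
  c7: issue MUL r4<-Mul2  regs: r0:Mul1,r1:7,r2:8,r3:Add2,r4:Mul2
  c8: CDB Add1=-2; issue ADD r0<-Add1  regs: r0:Add1,r1:7,r2:8,r3:Add2,r4:Mul2
  c9: CDB Add2=15  regs: r0:Add1,r1:7,r2:8,r3:15,r4:Mul2
  c10: CDB Add3=-9  regs: r0:Add1,r1:7,r2:8,r3:15,r4:Mul2
  c11: -  regs: r0:Add1,r1:7,r2:8,r3:15,r4:Mul2
  c12: -  regs: r0:Add1,r1:7,r2:8,r3:15,r4:Mul2
  c13: CDB Mul1=120  regs: r0:Add1,r1:7,r2:8,r3:15,r4:Mul2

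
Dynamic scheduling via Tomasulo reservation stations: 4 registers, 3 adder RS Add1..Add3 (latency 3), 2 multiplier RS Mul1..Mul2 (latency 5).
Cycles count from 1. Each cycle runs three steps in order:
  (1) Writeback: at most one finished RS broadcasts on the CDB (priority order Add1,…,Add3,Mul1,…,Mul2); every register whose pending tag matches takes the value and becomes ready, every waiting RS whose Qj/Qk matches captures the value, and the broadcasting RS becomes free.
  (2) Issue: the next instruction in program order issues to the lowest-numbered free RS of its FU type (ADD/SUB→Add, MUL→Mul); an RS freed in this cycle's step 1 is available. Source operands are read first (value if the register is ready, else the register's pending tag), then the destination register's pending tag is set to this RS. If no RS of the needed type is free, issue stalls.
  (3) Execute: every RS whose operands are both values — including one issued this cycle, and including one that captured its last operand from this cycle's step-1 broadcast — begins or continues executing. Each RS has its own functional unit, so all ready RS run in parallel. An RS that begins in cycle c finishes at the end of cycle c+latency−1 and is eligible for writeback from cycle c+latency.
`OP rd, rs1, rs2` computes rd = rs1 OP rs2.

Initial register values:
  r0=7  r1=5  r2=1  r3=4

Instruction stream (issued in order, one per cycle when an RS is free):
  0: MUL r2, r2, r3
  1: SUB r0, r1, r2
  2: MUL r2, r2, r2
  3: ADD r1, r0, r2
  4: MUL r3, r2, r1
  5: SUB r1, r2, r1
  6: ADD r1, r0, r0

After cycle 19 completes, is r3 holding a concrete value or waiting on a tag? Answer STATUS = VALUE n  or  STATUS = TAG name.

STATUS = VALUE 272

cycle 1: issue MUL r2<-Mul1 // r0:7,r1:5,r2:Mul1,r3:4
cycle 2: issue SUB r0<-Add1 // r0:Add1,r1:5,r2:Mul1,r3:4
cycle 3: issue MUL r2<-Mul2 // r0:Add1,r1:5,r2:Mul2,r3:4
cycle 4: issue ADD r1<-Add2 // r0:Add1,r1:Add2,r2:Mul2,r3:4
cycle 5: stall // r0:Add1,r1:Add2,r2:Mul2,r3:4
cycle 6: CDB Mul1=4; issue MUL r3<-Mul1 // r0:Add1,r1:Add2,r2:Mul2,r3:Mul1
cycle 7: issue SUB r1<-Add3 // r0:Add1,r1:Add3,r2:Mul2,r3:Mul1
cycle 8: stall // r0:Add1,r1:Add3,r2:Mul2,r3:Mul1
cycle 9: CDB Add1=1; issue ADD r1<-Add1 // r0:1,r1:Add1,r2:Mul2,r3:Mul1
cycle 10: - // r0:1,r1:Add1,r2:Mul2,r3:Mul1
cycle 11: CDB Mul2=16 // r0:1,r1:Add1,r2:16,r3:Mul1
cycle 12: CDB Add1=2 // r0:1,r1:2,r2:16,r3:Mul1
cycle 13: - // r0:1,r1:2,r2:16,r3:Mul1
cycle 14: CDB Add2=17 // r0:1,r1:2,r2:16,r3:Mul1
cycle 15: - // r0:1,r1:2,r2:16,r3:Mul1
cycle 16: - // r0:1,r1:2,r2:16,r3:Mul1
cycle 17: CDB Add3=-1 // r0:1,r1:2,r2:16,r3:Mul1
cycle 18: - // r0:1,r1:2,r2:16,r3:Mul1
cycle 19: CDB Mul1=272 // r0:1,r1:2,r2:16,r3:272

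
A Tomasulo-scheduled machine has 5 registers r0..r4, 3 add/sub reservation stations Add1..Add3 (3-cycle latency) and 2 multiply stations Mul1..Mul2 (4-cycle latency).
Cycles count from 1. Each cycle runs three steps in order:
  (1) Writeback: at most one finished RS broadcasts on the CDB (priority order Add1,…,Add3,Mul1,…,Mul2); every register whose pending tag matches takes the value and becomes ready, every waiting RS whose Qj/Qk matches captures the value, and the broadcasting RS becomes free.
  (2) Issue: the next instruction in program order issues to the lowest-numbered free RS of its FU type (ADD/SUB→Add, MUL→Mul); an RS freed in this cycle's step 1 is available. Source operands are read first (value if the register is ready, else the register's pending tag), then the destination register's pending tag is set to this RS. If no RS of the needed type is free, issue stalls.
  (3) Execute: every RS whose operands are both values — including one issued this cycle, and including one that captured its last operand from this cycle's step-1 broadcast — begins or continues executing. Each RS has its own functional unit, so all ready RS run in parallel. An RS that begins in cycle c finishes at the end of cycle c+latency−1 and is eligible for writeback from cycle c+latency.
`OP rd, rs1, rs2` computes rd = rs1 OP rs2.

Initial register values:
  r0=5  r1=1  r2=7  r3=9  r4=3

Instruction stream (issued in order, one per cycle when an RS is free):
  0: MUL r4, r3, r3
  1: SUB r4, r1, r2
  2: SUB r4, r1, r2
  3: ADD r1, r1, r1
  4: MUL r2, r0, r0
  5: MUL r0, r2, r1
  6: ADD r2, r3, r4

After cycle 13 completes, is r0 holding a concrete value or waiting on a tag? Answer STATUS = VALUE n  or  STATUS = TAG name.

cycle 1: issue MUL r4<-Mul1 // r0:5,r1:1,r2:7,r3:9,r4:Mul1
cycle 2: issue SUB r4<-Add1 // r0:5,r1:1,r2:7,r3:9,r4:Add1
cycle 3: issue SUB r4<-Add2 // r0:5,r1:1,r2:7,r3:9,r4:Add2
cycle 4: issue ADD r1<-Add3 // r0:5,r1:Add3,r2:7,r3:9,r4:Add2
cycle 5: CDB Add1=-6; issue MUL r2<-Mul2 // r0:5,r1:Add3,r2:Mul2,r3:9,r4:Add2
cycle 6: CDB Add2=-6; stall // r0:5,r1:Add3,r2:Mul2,r3:9,r4:-6
cycle 7: CDB Add3=2; stall // r0:5,r1:2,r2:Mul2,r3:9,r4:-6
cycle 8: CDB Mul1=81; issue MUL r0<-Mul1 // r0:Mul1,r1:2,r2:Mul2,r3:9,r4:-6
cycle 9: CDB Mul2=25; issue ADD r2<-Add1 // r0:Mul1,r1:2,r2:Add1,r3:9,r4:-6
cycle 10: - // r0:Mul1,r1:2,r2:Add1,r3:9,r4:-6
cycle 11: - // r0:Mul1,r1:2,r2:Add1,r3:9,r4:-6
cycle 12: CDB Add1=3 // r0:Mul1,r1:2,r2:3,r3:9,r4:-6
cycle 13: CDB Mul1=50 // r0:50,r1:2,r2:3,r3:9,r4:-6

STATUS = VALUE 50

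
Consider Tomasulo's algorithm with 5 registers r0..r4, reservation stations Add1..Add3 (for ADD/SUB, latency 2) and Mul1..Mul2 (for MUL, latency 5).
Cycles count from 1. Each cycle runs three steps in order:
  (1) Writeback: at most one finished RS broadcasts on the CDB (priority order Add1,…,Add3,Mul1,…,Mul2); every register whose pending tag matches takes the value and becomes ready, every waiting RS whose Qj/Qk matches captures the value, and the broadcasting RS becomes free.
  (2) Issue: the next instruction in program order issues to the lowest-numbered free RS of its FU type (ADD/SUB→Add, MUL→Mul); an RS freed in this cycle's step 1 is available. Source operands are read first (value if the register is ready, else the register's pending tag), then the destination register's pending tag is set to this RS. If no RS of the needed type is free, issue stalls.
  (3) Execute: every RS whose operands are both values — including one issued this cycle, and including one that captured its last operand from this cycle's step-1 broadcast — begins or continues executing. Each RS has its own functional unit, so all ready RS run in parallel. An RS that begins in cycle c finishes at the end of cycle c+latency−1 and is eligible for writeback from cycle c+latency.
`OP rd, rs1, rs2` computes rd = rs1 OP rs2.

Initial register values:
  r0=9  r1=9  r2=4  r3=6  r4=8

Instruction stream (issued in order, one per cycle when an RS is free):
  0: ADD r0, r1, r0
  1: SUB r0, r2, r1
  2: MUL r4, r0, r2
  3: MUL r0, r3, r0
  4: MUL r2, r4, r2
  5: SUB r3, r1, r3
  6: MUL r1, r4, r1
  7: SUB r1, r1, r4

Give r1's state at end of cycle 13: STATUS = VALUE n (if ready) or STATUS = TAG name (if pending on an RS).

c1: issue ADD r0<-Add1 | r0:Add1,r1:9,r2:4,r3:6,r4:8
c2: issue SUB r0<-Add2 | r0:Add2,r1:9,r2:4,r3:6,r4:8
c3: CDB Add1=18; issue MUL r4<-Mul1 | r0:Add2,r1:9,r2:4,r3:6,r4:Mul1
c4: CDB Add2=-5; issue MUL r0<-Mul2 | r0:Mul2,r1:9,r2:4,r3:6,r4:Mul1
c5: stall | r0:Mul2,r1:9,r2:4,r3:6,r4:Mul1
c6: stall | r0:Mul2,r1:9,r2:4,r3:6,r4:Mul1
c7: stall | r0:Mul2,r1:9,r2:4,r3:6,r4:Mul1
c8: stall | r0:Mul2,r1:9,r2:4,r3:6,r4:Mul1
c9: CDB Mul1=-20; issue MUL r2<-Mul1 | r0:Mul2,r1:9,r2:Mul1,r3:6,r4:-20
c10: CDB Mul2=-30; issue SUB r3<-Add1 | r0:-30,r1:9,r2:Mul1,r3:Add1,r4:-20
c11: issue MUL r1<-Mul2 | r0:-30,r1:Mul2,r2:Mul1,r3:Add1,r4:-20
c12: CDB Add1=3; issue SUB r1<-Add1 | r0:-30,r1:Add1,r2:Mul1,r3:3,r4:-20
c13: - | r0:-30,r1:Add1,r2:Mul1,r3:3,r4:-20

STATUS = TAG Add1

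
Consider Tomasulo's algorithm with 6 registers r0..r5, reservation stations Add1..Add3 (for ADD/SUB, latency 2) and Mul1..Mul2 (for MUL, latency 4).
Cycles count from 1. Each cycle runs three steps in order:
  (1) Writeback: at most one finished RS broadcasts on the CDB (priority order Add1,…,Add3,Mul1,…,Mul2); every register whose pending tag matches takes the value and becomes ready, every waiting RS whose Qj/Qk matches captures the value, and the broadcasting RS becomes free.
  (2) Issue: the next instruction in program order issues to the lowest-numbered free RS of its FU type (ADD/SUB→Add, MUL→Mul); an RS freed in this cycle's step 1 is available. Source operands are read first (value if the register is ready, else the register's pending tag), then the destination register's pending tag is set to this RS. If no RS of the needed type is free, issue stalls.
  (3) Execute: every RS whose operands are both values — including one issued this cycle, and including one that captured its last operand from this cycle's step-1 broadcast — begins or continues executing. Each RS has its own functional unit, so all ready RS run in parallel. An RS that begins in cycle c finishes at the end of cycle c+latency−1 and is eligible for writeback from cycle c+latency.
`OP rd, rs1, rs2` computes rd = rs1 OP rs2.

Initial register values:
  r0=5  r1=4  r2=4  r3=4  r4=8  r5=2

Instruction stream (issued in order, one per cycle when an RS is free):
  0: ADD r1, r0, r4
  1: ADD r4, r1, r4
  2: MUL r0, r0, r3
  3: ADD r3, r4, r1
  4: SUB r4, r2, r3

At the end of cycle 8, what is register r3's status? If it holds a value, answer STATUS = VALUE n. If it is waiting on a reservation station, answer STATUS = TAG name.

  c1: issue ADD r1<-Add1  regs: r0:5,r1:Add1,r2:4,r3:4,r4:8,r5:2
  c2: issue ADD r4<-Add2  regs: r0:5,r1:Add1,r2:4,r3:4,r4:Add2,r5:2
  c3: CDB Add1=13; issue MUL r0<-Mul1  regs: r0:Mul1,r1:13,r2:4,r3:4,r4:Add2,r5:2
  c4: issue ADD r3<-Add1  regs: r0:Mul1,r1:13,r2:4,r3:Add1,r4:Add2,r5:2
  c5: CDB Add2=21; issue SUB r4<-Add2  regs: r0:Mul1,r1:13,r2:4,r3:Add1,r4:Add2,r5:2
  c6: -  regs: r0:Mul1,r1:13,r2:4,r3:Add1,r4:Add2,r5:2
  c7: CDB Add1=34  regs: r0:Mul1,r1:13,r2:4,r3:34,r4:Add2,r5:2
  c8: CDB Mul1=20  regs: r0:20,r1:13,r2:4,r3:34,r4:Add2,r5:2

STATUS = VALUE 34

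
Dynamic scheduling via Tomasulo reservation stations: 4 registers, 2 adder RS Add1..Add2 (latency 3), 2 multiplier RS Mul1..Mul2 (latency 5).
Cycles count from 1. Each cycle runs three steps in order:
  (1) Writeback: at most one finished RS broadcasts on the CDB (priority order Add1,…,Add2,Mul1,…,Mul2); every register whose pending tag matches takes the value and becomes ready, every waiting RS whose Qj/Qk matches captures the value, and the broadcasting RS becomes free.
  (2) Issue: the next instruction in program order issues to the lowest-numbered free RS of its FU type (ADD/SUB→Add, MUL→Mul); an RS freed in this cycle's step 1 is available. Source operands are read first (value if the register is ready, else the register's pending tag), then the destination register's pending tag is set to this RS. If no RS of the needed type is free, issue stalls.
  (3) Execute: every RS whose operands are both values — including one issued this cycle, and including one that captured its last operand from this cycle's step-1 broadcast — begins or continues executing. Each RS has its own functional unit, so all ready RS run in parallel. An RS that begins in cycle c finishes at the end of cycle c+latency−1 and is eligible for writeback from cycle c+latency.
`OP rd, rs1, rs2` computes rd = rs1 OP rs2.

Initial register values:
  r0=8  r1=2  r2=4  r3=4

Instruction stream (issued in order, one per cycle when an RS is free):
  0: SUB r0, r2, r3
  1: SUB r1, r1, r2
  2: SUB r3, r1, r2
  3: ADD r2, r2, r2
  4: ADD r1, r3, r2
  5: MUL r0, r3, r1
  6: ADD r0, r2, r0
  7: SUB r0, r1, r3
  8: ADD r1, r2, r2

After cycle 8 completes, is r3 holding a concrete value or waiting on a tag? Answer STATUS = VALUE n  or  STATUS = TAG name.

STATUS = VALUE -6

c1: issue SUB r0<-Add1 | r0:Add1,r1:2,r2:4,r3:4
c2: issue SUB r1<-Add2 | r0:Add1,r1:Add2,r2:4,r3:4
c3: stall | r0:Add1,r1:Add2,r2:4,r3:4
c4: CDB Add1=0; issue SUB r3<-Add1 | r0:0,r1:Add2,r2:4,r3:Add1
c5: CDB Add2=-2; issue ADD r2<-Add2 | r0:0,r1:-2,r2:Add2,r3:Add1
c6: stall | r0:0,r1:-2,r2:Add2,r3:Add1
c7: stall | r0:0,r1:-2,r2:Add2,r3:Add1
c8: CDB Add1=-6; issue ADD r1<-Add1 | r0:0,r1:Add1,r2:Add2,r3:-6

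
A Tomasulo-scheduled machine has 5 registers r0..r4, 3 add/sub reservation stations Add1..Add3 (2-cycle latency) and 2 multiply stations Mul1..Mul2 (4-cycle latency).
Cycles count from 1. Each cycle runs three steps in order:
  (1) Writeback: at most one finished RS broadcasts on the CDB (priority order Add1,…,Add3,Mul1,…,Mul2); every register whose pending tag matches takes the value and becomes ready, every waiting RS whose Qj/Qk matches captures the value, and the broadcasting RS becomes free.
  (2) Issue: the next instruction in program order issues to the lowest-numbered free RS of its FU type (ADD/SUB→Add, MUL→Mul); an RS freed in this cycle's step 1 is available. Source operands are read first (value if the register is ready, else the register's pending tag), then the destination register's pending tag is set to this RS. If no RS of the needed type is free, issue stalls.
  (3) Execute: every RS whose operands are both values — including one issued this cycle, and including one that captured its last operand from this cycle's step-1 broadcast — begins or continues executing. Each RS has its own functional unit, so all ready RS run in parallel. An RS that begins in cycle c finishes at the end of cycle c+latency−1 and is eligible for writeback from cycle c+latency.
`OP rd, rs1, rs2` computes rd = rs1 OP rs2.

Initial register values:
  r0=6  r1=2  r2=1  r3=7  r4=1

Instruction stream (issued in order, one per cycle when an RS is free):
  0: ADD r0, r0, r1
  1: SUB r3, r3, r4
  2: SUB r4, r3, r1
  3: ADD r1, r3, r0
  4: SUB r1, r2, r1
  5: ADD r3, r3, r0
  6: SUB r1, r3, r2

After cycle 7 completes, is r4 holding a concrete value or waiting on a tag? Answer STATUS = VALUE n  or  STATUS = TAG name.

STATUS = VALUE 4

cycle 1: issue ADD r0<-Add1 // r0:Add1,r1:2,r2:1,r3:7,r4:1
cycle 2: issue SUB r3<-Add2 // r0:Add1,r1:2,r2:1,r3:Add2,r4:1
cycle 3: CDB Add1=8; issue SUB r4<-Add1 // r0:8,r1:2,r2:1,r3:Add2,r4:Add1
cycle 4: CDB Add2=6; issue ADD r1<-Add2 // r0:8,r1:Add2,r2:1,r3:6,r4:Add1
cycle 5: issue SUB r1<-Add3 // r0:8,r1:Add3,r2:1,r3:6,r4:Add1
cycle 6: CDB Add1=4; issue ADD r3<-Add1 // r0:8,r1:Add3,r2:1,r3:Add1,r4:4
cycle 7: CDB Add2=14; issue SUB r1<-Add2 // r0:8,r1:Add2,r2:1,r3:Add1,r4:4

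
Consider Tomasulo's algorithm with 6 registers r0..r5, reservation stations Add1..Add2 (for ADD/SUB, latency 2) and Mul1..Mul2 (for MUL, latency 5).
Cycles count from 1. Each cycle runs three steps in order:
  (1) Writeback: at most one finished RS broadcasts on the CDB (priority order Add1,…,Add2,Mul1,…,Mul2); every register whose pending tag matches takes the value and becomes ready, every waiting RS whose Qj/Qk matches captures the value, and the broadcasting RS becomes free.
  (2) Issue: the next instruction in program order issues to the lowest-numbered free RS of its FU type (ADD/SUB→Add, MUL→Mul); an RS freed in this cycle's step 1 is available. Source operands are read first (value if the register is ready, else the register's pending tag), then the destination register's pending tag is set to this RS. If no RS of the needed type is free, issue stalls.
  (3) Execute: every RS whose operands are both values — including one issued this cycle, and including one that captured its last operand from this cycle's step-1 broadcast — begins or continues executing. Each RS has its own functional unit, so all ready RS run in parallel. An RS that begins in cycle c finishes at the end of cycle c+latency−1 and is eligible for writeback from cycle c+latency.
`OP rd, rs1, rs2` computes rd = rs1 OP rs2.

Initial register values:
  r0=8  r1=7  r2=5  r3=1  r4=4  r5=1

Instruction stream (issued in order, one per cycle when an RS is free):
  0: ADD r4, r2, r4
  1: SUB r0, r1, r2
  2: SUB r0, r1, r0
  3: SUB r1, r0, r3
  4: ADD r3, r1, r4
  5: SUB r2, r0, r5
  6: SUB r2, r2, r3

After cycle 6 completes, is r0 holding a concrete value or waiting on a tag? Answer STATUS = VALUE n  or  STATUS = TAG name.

STATUS = VALUE 5

  c1: issue ADD r4<-Add1  regs: r0:8,r1:7,r2:5,r3:1,r4:Add1,r5:1
  c2: issue SUB r0<-Add2  regs: r0:Add2,r1:7,r2:5,r3:1,r4:Add1,r5:1
  c3: CDB Add1=9; issue SUB r0<-Add1  regs: r0:Add1,r1:7,r2:5,r3:1,r4:9,r5:1
  c4: CDB Add2=2; issue SUB r1<-Add2  regs: r0:Add1,r1:Add2,r2:5,r3:1,r4:9,r5:1
  c5: stall  regs: r0:Add1,r1:Add2,r2:5,r3:1,r4:9,r5:1
  c6: CDB Add1=5; issue ADD r3<-Add1  regs: r0:5,r1:Add2,r2:5,r3:Add1,r4:9,r5:1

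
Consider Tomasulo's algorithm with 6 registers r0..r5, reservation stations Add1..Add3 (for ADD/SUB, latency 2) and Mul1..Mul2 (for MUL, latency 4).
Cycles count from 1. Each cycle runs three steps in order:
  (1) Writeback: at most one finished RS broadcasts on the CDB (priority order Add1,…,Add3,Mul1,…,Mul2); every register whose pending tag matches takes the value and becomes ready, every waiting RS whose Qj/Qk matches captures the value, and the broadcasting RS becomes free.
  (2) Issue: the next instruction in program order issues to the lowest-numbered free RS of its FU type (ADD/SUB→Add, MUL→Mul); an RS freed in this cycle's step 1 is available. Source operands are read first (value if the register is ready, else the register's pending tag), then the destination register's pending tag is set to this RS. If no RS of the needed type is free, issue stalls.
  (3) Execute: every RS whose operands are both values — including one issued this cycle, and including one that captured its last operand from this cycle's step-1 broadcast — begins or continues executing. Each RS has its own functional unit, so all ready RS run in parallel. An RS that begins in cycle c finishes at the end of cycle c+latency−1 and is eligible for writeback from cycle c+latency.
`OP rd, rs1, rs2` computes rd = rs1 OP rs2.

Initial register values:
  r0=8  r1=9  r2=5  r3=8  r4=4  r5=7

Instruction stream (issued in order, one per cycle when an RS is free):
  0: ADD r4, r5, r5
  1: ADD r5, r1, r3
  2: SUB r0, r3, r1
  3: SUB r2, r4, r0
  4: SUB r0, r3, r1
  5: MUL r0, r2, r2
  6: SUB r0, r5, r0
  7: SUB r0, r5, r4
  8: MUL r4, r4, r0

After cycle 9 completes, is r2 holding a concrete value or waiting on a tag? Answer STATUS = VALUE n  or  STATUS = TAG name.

  c1: issue ADD r4<-Add1  regs: r0:8,r1:9,r2:5,r3:8,r4:Add1,r5:7
  c2: issue ADD r5<-Add2  regs: r0:8,r1:9,r2:5,r3:8,r4:Add1,r5:Add2
  c3: CDB Add1=14; issue SUB r0<-Add1  regs: r0:Add1,r1:9,r2:5,r3:8,r4:14,r5:Add2
  c4: CDB Add2=17; issue SUB r2<-Add2  regs: r0:Add1,r1:9,r2:Add2,r3:8,r4:14,r5:17
  c5: CDB Add1=-1; issue SUB r0<-Add1  regs: r0:Add1,r1:9,r2:Add2,r3:8,r4:14,r5:17
  c6: issue MUL r0<-Mul1  regs: r0:Mul1,r1:9,r2:Add2,r3:8,r4:14,r5:17
  c7: CDB Add1=-1; issue SUB r0<-Add1  regs: r0:Add1,r1:9,r2:Add2,r3:8,r4:14,r5:17
  c8: CDB Add2=15; issue SUB r0<-Add2  regs: r0:Add2,r1:9,r2:15,r3:8,r4:14,r5:17
  c9: issue MUL r4<-Mul2  regs: r0:Add2,r1:9,r2:15,r3:8,r4:Mul2,r5:17

STATUS = VALUE 15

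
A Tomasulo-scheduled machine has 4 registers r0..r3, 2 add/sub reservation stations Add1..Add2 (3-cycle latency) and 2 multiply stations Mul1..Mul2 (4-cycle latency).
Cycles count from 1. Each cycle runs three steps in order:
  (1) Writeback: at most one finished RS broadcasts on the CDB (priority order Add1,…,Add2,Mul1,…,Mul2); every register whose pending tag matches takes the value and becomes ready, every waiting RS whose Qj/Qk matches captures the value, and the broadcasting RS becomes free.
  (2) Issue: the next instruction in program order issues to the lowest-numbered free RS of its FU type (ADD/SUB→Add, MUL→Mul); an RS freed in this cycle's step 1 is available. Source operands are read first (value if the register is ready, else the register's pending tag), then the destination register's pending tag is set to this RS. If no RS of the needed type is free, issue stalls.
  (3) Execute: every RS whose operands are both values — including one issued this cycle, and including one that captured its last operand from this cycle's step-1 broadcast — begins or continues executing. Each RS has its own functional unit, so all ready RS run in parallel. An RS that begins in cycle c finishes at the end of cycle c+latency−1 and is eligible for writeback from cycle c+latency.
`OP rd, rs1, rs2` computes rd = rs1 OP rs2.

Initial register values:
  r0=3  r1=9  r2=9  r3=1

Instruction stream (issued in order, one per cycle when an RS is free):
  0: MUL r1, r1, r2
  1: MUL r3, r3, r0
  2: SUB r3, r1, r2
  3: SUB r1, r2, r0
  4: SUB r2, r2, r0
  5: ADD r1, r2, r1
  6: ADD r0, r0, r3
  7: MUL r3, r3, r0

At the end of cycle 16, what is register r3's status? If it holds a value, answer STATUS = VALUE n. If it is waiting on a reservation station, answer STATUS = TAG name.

cycle 1: issue MUL r1<-Mul1 // r0:3,r1:Mul1,r2:9,r3:1
cycle 2: issue MUL r3<-Mul2 // r0:3,r1:Mul1,r2:9,r3:Mul2
cycle 3: issue SUB r3<-Add1 // r0:3,r1:Mul1,r2:9,r3:Add1
cycle 4: issue SUB r1<-Add2 // r0:3,r1:Add2,r2:9,r3:Add1
cycle 5: CDB Mul1=81; stall // r0:3,r1:Add2,r2:9,r3:Add1
cycle 6: CDB Mul2=3; stall // r0:3,r1:Add2,r2:9,r3:Add1
cycle 7: CDB Add2=6; issue SUB r2<-Add2 // r0:3,r1:6,r2:Add2,r3:Add1
cycle 8: CDB Add1=72; issue ADD r1<-Add1 // r0:3,r1:Add1,r2:Add2,r3:72
cycle 9: stall // r0:3,r1:Add1,r2:Add2,r3:72
cycle 10: CDB Add2=6; issue ADD r0<-Add2 // r0:Add2,r1:Add1,r2:6,r3:72
cycle 11: issue MUL r3<-Mul1 // r0:Add2,r1:Add1,r2:6,r3:Mul1
cycle 12: - // r0:Add2,r1:Add1,r2:6,r3:Mul1
cycle 13: CDB Add1=12 // r0:Add2,r1:12,r2:6,r3:Mul1
cycle 14: CDB Add2=75 // r0:75,r1:12,r2:6,r3:Mul1
cycle 15: - // r0:75,r1:12,r2:6,r3:Mul1
cycle 16: - // r0:75,r1:12,r2:6,r3:Mul1

STATUS = TAG Mul1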